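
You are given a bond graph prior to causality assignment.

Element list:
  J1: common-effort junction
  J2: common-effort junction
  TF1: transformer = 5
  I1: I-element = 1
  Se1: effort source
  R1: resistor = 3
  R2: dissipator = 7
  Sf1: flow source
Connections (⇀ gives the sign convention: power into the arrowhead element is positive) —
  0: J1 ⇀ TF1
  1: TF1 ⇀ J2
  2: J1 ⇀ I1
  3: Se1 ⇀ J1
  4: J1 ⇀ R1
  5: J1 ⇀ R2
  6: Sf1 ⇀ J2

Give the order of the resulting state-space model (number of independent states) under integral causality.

1  (I1 all integral)

β3 |J1  (Se1: effort source, stroke at far end)
β6 |Sf1  (Sf1 (Sf) sets flow on bond)
β0 |TF1  (common-e at J1 fixed by 3)
β2 |I1  (0-jn J1 has e-setter on 3)
β4 |R1  (0-jn J1 has e-setter on 3)
β5 |R2  (J1 effort already set via bond 3)
β1 |J2  (closing 0-jn rule on J2)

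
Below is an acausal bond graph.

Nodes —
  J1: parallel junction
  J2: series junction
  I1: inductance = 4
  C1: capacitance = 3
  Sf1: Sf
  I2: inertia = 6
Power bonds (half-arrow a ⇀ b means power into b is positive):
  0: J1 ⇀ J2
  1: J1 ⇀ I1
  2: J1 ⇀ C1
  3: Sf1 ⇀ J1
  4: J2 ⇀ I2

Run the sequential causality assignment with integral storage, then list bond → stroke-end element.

#0 →J2
#1 →I1
#2 →J1
#3 →Sf1
#4 →I2

β3 |Sf1  (Sf1 fixes flow; stroke at Sf1)
β1 |I1  (prefer integral on I1)
β2 |J1  (C1: C, integral causality)
β0 |J2  (0-jn J1 has e-setter on 2)
β4 |I2  (only one flow-in slot at J2)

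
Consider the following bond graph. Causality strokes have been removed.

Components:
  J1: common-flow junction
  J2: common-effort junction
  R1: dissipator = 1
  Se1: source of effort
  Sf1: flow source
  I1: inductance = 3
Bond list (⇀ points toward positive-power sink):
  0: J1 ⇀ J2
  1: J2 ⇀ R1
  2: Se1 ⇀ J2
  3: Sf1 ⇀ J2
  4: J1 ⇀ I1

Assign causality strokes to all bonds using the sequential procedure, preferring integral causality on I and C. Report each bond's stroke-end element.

b0 stroke→J1
b1 stroke→R1
b2 stroke→J2
b3 stroke→Sf1
b4 stroke→I1

β2 stroke→J2  (source Se1 imposes e)
β3 stroke→Sf1  (source Sf1 imposes f)
β0 stroke→J1  (0-jn J2 has e-setter on 2)
β1 stroke→R1  (J2: bond 2 brought effort, rest push out)
β4 stroke→I1  (J1 needs exactly one f-in)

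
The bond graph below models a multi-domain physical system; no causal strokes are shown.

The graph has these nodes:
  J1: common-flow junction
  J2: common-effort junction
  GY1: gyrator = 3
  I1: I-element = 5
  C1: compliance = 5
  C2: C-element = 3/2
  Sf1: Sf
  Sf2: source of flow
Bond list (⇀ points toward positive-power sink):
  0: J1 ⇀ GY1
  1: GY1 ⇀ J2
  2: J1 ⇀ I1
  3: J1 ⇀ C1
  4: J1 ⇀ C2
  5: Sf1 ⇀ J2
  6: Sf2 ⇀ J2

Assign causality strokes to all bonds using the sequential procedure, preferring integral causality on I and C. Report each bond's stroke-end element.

bond 0 stroke→J1
bond 1 stroke→J2
bond 2 stroke→I1
bond 3 stroke→J1
bond 4 stroke→J1
bond 5 stroke→Sf1
bond 6 stroke→Sf2

bond 5 |Sf1  (Sf1 fixes flow; stroke at Sf1)
bond 6 |Sf2  (Sf2 (Sf) sets flow on bond)
bond 1 |J2  (J2 needs exactly one e-in)
bond 0 |J1  (GY1: gyrator matches bond 1)
bond 2 |I1  (I1 integral (f out))
bond 3 |J1  (common-f at J1 fixed by 2)
bond 4 |J1  (J1: bond 2 brought flow, rest push out)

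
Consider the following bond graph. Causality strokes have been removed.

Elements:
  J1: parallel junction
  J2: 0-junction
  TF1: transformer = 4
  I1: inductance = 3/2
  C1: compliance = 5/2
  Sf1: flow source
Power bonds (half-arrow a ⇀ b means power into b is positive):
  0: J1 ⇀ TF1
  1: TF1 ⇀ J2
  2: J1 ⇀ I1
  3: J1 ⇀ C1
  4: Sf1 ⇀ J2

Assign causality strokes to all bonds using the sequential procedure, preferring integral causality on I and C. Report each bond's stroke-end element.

β4 |Sf1  (Sf1 (Sf) sets flow on bond)
β1 |J2  (J2: last free bond brings effort in)
β0 |TF1  (TF1 one-in-one-out from 1)
β2 |I1  (I1 integral (f out))
β3 |J1  (only one effort-in slot at J1)

b0 →TF1
b1 →J2
b2 →I1
b3 →J1
b4 →Sf1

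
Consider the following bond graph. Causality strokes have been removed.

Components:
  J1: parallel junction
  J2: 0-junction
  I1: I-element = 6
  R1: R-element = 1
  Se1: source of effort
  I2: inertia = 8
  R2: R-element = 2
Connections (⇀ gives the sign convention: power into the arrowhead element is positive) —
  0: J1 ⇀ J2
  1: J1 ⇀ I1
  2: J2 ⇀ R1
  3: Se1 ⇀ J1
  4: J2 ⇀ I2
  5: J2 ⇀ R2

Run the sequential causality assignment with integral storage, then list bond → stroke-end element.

b3 stroke at J1  (source Se1 imposes e)
b0 stroke at J2  (0-jn J1 has e-setter on 3)
b1 stroke at I1  (J1 effort already set via bond 3)
b2 stroke at R1  (J2 effort already set via bond 0)
b4 stroke at I2  (common-e at J2 fixed by 0)
b5 stroke at R2  (0-jn J2 has e-setter on 0)

bond 0 |J2
bond 1 |I1
bond 2 |R1
bond 3 |J1
bond 4 |I2
bond 5 |R2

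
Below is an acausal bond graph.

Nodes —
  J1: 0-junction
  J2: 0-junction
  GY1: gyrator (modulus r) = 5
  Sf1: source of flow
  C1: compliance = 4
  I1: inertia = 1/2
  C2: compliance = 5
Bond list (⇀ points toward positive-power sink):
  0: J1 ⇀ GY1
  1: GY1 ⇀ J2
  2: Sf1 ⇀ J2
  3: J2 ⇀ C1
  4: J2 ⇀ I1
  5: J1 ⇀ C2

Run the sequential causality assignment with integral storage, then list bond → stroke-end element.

b2 stroke→Sf1  (source Sf1 imposes f)
b3 stroke→J2  (prefer integral on C1)
b1 stroke→GY1  (0-jn J2 has e-setter on 3)
b4 stroke→I1  (common-e at J2 fixed by 3)
b0 stroke→GY1  (GY1 both-in/both-out from 1)
b5 stroke→J1  (only one effort-in slot at J1)

b0 stroke at GY1
b1 stroke at GY1
b2 stroke at Sf1
b3 stroke at J2
b4 stroke at I1
b5 stroke at J1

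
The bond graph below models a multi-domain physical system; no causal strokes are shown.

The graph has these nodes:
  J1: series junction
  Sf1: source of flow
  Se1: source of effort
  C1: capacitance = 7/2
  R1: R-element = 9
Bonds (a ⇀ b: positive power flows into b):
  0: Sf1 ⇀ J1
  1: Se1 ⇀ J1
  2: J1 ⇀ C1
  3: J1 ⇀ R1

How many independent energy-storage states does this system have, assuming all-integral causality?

1  (C1 all integral)

β0 |Sf1  (source Sf1 imposes f)
β1 |J1  (Se1 (Se) sets effort on bond)
β2 |J1  (1-jn J1 has f-setter on 0)
β3 |J1  (common-f at J1 fixed by 0)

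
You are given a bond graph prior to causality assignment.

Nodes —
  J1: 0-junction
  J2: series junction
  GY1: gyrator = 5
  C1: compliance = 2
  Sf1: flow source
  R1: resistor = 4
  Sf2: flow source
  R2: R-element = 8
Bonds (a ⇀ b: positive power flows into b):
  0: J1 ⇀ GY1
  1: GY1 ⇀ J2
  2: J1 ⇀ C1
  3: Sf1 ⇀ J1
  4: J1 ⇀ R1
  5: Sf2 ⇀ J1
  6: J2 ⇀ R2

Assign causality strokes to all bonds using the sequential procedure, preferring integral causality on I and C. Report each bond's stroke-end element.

bond 0 stroke→GY1
bond 1 stroke→GY1
bond 2 stroke→J1
bond 3 stroke→Sf1
bond 4 stroke→R1
bond 5 stroke→Sf2
bond 6 stroke→J2

bond 3 →Sf1  (Sf1 fixes flow; stroke at Sf1)
bond 5 →Sf2  (Sf2 (Sf) sets flow on bond)
bond 2 →J1  (prefer integral on C1)
bond 0 →GY1  (J1: bond 2 brought effort, rest push out)
bond 4 →R1  (common-e at J1 fixed by 2)
bond 1 →GY1  (GY1 both-in/both-out from 0)
bond 6 →J2  (common-f at J2 fixed by 1)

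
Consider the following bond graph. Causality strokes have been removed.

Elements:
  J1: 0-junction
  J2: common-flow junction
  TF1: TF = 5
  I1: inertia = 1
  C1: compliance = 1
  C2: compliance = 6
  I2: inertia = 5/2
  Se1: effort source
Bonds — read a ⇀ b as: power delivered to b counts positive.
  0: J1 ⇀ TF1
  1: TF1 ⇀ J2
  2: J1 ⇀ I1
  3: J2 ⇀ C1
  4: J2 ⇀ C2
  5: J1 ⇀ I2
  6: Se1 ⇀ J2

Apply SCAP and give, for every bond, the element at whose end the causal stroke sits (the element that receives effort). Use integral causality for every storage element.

bond 6 stroke→J2  (source Se1 imposes e)
bond 2 stroke→I1  (I1 outputs flow p/I1)
bond 3 stroke→J2  (C1 integral (e out))
bond 4 stroke→J2  (C2: C, integral causality)
bond 1 stroke→TF1  (J2: last free bond brings flow in)
bond 0 stroke→J1  (TF1: transformer flips bond 1)
bond 5 stroke→I2  (common-e at J1 fixed by 0)

β0 stroke at J1
β1 stroke at TF1
β2 stroke at I1
β3 stroke at J2
β4 stroke at J2
β5 stroke at I2
β6 stroke at J2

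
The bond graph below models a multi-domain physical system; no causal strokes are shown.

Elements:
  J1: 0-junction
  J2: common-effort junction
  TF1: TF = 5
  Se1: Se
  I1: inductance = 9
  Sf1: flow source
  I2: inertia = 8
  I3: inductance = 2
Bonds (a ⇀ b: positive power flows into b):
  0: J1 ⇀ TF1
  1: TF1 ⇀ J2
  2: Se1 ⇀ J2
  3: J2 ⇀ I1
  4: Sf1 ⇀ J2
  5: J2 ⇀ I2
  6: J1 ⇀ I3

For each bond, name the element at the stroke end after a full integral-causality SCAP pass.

β2 →J2  (source Se1 imposes e)
β4 →Sf1  (Sf1 (Sf) sets flow on bond)
β1 →TF1  (J2 effort already set via bond 2)
β3 →I1  (J2: bond 2 brought effort, rest push out)
β5 →I2  (J2: bond 2 brought effort, rest push out)
β0 →J1  (TF TF1: opposite of bond 1)
β6 →I3  (0-jn J1 has e-setter on 0)

β0 →J1
β1 →TF1
β2 →J2
β3 →I1
β4 →Sf1
β5 →I2
β6 →I3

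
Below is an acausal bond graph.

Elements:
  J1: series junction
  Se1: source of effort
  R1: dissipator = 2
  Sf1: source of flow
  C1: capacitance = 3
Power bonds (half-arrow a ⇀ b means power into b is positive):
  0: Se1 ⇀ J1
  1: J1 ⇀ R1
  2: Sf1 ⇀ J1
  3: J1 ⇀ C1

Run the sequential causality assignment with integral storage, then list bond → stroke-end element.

#0 |J1
#1 |J1
#2 |Sf1
#3 |J1

#0 stroke→J1  (Se1 (Se) sets effort on bond)
#2 stroke→Sf1  (Sf1 (Sf) sets flow on bond)
#1 stroke→J1  (1-jn J1 has f-setter on 2)
#3 stroke→J1  (J1 flow already set via bond 2)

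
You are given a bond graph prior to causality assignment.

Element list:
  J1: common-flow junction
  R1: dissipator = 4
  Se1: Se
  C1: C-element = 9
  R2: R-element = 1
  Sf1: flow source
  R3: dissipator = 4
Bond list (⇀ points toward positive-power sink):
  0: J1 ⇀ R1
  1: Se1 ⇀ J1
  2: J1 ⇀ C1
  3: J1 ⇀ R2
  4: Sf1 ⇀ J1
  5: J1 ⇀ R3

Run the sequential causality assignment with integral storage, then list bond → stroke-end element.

#1 stroke at J1  (Se1 (Se) sets effort on bond)
#4 stroke at Sf1  (Sf1 fixes flow; stroke at Sf1)
#0 stroke at J1  (common-f at J1 fixed by 4)
#2 stroke at J1  (J1: bond 4 brought flow, rest push out)
#3 stroke at J1  (J1 flow already set via bond 4)
#5 stroke at J1  (J1: bond 4 brought flow, rest push out)

β0 stroke at J1
β1 stroke at J1
β2 stroke at J1
β3 stroke at J1
β4 stroke at Sf1
β5 stroke at J1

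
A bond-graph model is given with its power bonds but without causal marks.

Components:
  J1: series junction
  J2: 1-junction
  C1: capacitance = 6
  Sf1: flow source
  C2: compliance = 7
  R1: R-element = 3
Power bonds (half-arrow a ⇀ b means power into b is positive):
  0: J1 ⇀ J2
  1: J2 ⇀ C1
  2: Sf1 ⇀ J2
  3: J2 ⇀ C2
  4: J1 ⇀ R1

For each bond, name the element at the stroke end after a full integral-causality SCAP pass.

b2 →Sf1  (source Sf1 imposes f)
b0 →J2  (common-f at J2 fixed by 2)
b1 →J2  (common-f at J2 fixed by 2)
b3 →J2  (common-f at J2 fixed by 2)
b4 →J1  (1-jn J1 has f-setter on 0)

bond 0 |J2
bond 1 |J2
bond 2 |Sf1
bond 3 |J2
bond 4 |J1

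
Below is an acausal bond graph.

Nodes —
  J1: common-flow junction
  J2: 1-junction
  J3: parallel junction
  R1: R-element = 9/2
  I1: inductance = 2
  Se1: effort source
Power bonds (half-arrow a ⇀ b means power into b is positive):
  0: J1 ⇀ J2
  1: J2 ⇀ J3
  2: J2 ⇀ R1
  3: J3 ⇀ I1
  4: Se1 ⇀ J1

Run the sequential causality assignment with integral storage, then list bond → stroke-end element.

#0 stroke at J2
#1 stroke at J3
#2 stroke at J2
#3 stroke at I1
#4 stroke at J1

#4 stroke at J1  (source Se1 imposes e)
#0 stroke at J2  (only one flow-in slot at J1)
#3 stroke at I1  (I1 integral (f out))
#1 stroke at J3  (only one effort-in slot at J3)
#2 stroke at J2  (1-jn J2 has f-setter on 1)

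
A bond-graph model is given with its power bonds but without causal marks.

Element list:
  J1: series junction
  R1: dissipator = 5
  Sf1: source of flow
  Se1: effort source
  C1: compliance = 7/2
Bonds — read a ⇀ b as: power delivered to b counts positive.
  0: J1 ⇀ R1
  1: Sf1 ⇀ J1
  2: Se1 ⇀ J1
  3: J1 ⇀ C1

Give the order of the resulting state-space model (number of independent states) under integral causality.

1  (C1 all integral)

bond 1 →Sf1  (Sf1 (Sf) sets flow on bond)
bond 2 →J1  (source Se1 imposes e)
bond 0 →J1  (common-f at J1 fixed by 1)
bond 3 →J1  (common-f at J1 fixed by 1)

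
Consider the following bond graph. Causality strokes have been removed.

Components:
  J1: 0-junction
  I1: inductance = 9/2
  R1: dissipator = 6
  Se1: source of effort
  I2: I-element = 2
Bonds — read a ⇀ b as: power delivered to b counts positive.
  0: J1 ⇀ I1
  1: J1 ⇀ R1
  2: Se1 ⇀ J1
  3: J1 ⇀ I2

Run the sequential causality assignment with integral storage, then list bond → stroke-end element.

β2 →J1  (Se1 fixes effort; stroke away)
β0 →I1  (common-e at J1 fixed by 2)
β1 →R1  (J1 effort already set via bond 2)
β3 →I2  (common-e at J1 fixed by 2)

b0 →I1
b1 →R1
b2 →J1
b3 →I2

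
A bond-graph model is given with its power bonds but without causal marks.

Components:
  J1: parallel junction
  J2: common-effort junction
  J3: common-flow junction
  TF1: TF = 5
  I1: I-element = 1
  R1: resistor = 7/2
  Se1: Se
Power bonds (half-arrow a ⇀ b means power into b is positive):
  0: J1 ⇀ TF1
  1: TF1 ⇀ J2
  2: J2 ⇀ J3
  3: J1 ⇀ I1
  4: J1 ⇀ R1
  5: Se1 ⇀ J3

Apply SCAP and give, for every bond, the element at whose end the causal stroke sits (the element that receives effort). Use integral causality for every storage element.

#0 stroke→J1
#1 stroke→TF1
#2 stroke→J2
#3 stroke→I1
#4 stroke→R1
#5 stroke→J3

#5 |J3  (Se1 (Se) sets effort on bond)
#2 |J2  (J3: last free bond brings flow in)
#1 |TF1  (J2: bond 2 brought effort, rest push out)
#0 |J1  (TF TF1: opposite of bond 1)
#3 |I1  (common-e at J1 fixed by 0)
#4 |R1  (J1 effort already set via bond 0)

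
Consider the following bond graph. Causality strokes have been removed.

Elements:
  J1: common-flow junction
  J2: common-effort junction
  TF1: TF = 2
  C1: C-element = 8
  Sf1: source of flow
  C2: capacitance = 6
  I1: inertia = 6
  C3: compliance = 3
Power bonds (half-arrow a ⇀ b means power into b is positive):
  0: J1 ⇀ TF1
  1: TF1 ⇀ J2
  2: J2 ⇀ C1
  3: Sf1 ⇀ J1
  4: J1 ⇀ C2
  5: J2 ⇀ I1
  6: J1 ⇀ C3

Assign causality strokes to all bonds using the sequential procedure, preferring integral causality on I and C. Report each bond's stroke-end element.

β0 stroke at J1
β1 stroke at TF1
β2 stroke at J2
β3 stroke at Sf1
β4 stroke at J1
β5 stroke at I1
β6 stroke at J1

bond 3 stroke→Sf1  (source Sf1 imposes f)
bond 0 stroke→J1  (J1 flow already set via bond 3)
bond 4 stroke→J1  (J1: bond 3 brought flow, rest push out)
bond 6 stroke→J1  (J1: bond 3 brought flow, rest push out)
bond 1 stroke→TF1  (TF1: transformer flips bond 0)
bond 2 stroke→J2  (C1 integral (e out))
bond 5 stroke→I1  (J2: bond 2 brought effort, rest push out)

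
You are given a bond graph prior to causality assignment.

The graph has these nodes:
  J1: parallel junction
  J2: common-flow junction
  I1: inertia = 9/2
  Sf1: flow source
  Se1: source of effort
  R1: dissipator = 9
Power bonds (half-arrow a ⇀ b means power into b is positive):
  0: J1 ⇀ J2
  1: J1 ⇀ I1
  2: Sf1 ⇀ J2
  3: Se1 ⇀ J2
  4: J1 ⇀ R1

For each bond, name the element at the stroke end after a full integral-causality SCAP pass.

b0 |J2
b1 |I1
b2 |Sf1
b3 |J2
b4 |J1

bond 2 |Sf1  (Sf1 (Sf) sets flow on bond)
bond 3 |J2  (Se1: effort source, stroke at far end)
bond 0 |J2  (J2 flow already set via bond 2)
bond 1 |I1  (I1 outputs flow p/I1)
bond 4 |J1  (J1: last free bond brings effort in)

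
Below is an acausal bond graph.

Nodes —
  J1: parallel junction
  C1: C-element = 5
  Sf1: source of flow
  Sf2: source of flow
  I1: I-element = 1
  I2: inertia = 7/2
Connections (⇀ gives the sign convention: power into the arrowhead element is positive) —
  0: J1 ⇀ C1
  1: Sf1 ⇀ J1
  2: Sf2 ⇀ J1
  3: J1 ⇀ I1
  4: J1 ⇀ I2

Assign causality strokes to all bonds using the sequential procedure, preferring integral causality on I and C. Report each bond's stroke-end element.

b1 →Sf1  (source Sf1 imposes f)
b2 →Sf2  (Sf2: flow source, stroke at near end)
b0 →J1  (C1 outputs effort q/C1)
b3 →I1  (J1 effort already set via bond 0)
b4 →I2  (J1: bond 0 brought effort, rest push out)

b0 |J1
b1 |Sf1
b2 |Sf2
b3 |I1
b4 |I2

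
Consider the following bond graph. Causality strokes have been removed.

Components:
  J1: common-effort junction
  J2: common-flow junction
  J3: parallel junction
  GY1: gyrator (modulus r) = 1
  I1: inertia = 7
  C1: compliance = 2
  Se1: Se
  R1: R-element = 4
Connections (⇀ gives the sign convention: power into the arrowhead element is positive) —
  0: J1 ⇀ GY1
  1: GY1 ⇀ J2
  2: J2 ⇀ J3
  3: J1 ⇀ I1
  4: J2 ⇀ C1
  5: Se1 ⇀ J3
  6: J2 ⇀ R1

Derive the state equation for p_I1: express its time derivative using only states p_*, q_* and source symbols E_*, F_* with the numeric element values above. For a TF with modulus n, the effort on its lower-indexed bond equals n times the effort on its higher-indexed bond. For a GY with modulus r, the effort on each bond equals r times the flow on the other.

bond 5 stroke→J3  (source Se1 imposes e)
bond 2 stroke→J2  (J3: bond 5 brought effort, rest push out)
bond 3 stroke→I1  (I1 outputs flow p/I1)
bond 0 stroke→J1  (closing 0-jn rule on J1)
bond 1 stroke→J2  (GY1: gyrator matches bond 0)
bond 4 stroke→J2  (C1 integral (e out))
bond 6 stroke→R1  (only one flow-in slot at J2)

dp_I1/dt = -E_Se1/4 - p_I1/28 - q_C1/8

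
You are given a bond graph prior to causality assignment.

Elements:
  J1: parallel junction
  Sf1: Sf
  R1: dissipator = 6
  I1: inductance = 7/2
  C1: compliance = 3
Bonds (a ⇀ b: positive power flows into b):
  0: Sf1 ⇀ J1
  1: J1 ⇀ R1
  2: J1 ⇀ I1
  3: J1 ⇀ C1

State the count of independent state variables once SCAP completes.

2  (C1, I1 all integral)

bond 0 →Sf1  (Sf1 (Sf) sets flow on bond)
bond 2 →I1  (I1 integral (f out))
bond 3 →J1  (prefer integral on C1)
bond 1 →R1  (0-jn J1 has e-setter on 3)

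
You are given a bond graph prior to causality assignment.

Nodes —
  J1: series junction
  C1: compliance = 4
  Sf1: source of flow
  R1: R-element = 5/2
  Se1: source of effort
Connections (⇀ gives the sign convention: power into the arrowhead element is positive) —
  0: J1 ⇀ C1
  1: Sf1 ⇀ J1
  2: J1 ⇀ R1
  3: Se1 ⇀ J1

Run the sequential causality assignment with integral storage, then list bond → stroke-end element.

b1 |Sf1  (source Sf1 imposes f)
b3 |J1  (source Se1 imposes e)
b0 |J1  (J1: bond 1 brought flow, rest push out)
b2 |J1  (J1 flow already set via bond 1)

β0 →J1
β1 →Sf1
β2 →J1
β3 →J1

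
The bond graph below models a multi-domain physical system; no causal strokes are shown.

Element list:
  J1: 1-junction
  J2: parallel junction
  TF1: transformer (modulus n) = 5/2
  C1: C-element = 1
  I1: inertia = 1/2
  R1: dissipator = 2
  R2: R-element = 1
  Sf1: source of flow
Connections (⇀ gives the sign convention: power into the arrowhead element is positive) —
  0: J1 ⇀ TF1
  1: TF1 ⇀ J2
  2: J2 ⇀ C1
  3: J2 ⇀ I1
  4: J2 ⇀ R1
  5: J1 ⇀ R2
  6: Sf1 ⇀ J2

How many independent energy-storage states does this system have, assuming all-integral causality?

2  (C1, I1 all integral)

#6 stroke at Sf1  (Sf1 fixes flow; stroke at Sf1)
#2 stroke at J2  (C1 integral (e out))
#1 stroke at TF1  (J2: bond 2 brought effort, rest push out)
#3 stroke at I1  (J2: bond 2 brought effort, rest push out)
#4 stroke at R1  (J2: bond 2 brought effort, rest push out)
#0 stroke at J1  (TF1 one-in-one-out from 1)
#5 stroke at R2  (only one flow-in slot at J1)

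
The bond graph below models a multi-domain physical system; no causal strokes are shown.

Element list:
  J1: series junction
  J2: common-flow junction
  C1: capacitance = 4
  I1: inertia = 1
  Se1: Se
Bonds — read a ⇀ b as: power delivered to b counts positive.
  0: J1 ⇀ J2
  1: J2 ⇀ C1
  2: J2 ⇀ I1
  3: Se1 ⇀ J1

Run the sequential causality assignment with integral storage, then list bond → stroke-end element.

#3 →J1  (source Se1 imposes e)
#0 →J2  (J1 needs exactly one f-in)
#1 →J2  (C1 outputs effort q/C1)
#2 →I1  (only one flow-in slot at J2)

b0 stroke at J2
b1 stroke at J2
b2 stroke at I1
b3 stroke at J1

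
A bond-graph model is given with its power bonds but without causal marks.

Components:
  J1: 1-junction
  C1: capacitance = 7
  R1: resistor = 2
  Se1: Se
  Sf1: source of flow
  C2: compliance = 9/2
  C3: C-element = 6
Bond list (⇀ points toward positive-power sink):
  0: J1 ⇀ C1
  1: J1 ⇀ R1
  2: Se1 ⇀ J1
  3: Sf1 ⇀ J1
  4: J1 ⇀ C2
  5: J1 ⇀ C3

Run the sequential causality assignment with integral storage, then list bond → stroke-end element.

bond 2 stroke→J1  (source Se1 imposes e)
bond 3 stroke→Sf1  (Sf1: flow source, stroke at near end)
bond 0 stroke→J1  (1-jn J1 has f-setter on 3)
bond 1 stroke→J1  (1-jn J1 has f-setter on 3)
bond 4 stroke→J1  (J1: bond 3 brought flow, rest push out)
bond 5 stroke→J1  (J1: bond 3 brought flow, rest push out)

β0 |J1
β1 |J1
β2 |J1
β3 |Sf1
β4 |J1
β5 |J1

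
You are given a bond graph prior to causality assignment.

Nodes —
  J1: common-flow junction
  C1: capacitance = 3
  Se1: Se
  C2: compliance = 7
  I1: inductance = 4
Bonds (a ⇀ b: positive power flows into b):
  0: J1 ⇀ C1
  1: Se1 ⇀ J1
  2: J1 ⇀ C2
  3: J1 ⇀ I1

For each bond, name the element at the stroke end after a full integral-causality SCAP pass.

#0 stroke→J1
#1 stroke→J1
#2 stroke→J1
#3 stroke→I1

bond 1 →J1  (Se1 fixes effort; stroke away)
bond 0 →J1  (C1 integral (e out))
bond 2 →J1  (prefer integral on C2)
bond 3 →I1  (J1 needs exactly one f-in)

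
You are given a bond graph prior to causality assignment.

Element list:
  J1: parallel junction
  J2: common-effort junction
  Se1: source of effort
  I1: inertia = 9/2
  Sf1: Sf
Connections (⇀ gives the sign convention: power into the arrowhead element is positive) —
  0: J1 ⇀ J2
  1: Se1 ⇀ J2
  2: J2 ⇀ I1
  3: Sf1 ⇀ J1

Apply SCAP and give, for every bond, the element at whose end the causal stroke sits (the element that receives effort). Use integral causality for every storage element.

b0 stroke at J1
b1 stroke at J2
b2 stroke at I1
b3 stroke at Sf1

bond 1 →J2  (source Se1 imposes e)
bond 3 →Sf1  (Sf1: flow source, stroke at near end)
bond 0 →J1  (closing 0-jn rule on J1)
bond 2 →I1  (common-e at J2 fixed by 1)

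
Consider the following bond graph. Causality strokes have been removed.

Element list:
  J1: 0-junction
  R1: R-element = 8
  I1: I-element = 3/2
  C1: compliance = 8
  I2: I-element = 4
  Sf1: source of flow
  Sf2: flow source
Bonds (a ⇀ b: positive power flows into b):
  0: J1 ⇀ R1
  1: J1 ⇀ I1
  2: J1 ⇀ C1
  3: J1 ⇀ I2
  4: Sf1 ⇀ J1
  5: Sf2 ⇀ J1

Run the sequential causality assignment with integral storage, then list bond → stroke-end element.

b0 |R1
b1 |I1
b2 |J1
b3 |I2
b4 |Sf1
b5 |Sf2

b4 stroke→Sf1  (source Sf1 imposes f)
b5 stroke→Sf2  (Sf2: flow source, stroke at near end)
b1 stroke→I1  (I1 outputs flow p/I1)
b2 stroke→J1  (C1: C, integral causality)
b0 stroke→R1  (0-jn J1 has e-setter on 2)
b3 stroke→I2  (J1 effort already set via bond 2)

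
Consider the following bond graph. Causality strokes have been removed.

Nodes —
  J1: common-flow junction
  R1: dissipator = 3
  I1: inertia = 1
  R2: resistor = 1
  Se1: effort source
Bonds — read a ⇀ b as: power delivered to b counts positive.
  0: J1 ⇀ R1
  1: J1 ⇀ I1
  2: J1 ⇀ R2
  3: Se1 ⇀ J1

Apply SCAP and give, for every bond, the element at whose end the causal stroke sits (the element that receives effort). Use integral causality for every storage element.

#3 |J1  (Se1: effort source, stroke at far end)
#1 |I1  (I1 outputs flow p/I1)
#0 |J1  (J1 flow already set via bond 1)
#2 |J1  (common-f at J1 fixed by 1)

bond 0 stroke→J1
bond 1 stroke→I1
bond 2 stroke→J1
bond 3 stroke→J1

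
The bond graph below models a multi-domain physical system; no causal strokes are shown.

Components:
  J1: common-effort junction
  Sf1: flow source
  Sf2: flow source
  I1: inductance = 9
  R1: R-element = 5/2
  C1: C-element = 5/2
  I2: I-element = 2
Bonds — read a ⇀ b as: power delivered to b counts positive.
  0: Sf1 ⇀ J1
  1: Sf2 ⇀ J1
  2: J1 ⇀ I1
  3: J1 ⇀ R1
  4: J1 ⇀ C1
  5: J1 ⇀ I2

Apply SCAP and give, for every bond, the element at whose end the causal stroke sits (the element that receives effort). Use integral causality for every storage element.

#0 stroke at Sf1
#1 stroke at Sf2
#2 stroke at I1
#3 stroke at R1
#4 stroke at J1
#5 stroke at I2

β0 stroke→Sf1  (source Sf1 imposes f)
β1 stroke→Sf2  (Sf2 fixes flow; stroke at Sf2)
β2 stroke→I1  (I1 outputs flow p/I1)
β4 stroke→J1  (C1 integral (e out))
β3 stroke→R1  (common-e at J1 fixed by 4)
β5 stroke→I2  (0-jn J1 has e-setter on 4)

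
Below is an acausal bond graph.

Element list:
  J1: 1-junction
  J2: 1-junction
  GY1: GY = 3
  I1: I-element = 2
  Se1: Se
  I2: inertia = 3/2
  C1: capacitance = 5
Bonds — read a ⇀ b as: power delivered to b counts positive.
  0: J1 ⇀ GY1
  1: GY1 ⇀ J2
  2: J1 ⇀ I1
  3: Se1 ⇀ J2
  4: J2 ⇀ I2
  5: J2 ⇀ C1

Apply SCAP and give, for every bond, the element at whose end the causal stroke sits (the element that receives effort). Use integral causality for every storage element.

β0 stroke at J1
β1 stroke at J2
β2 stroke at I1
β3 stroke at J2
β4 stroke at I2
β5 stroke at J2

b3 stroke→J2  (Se1 (Se) sets effort on bond)
b2 stroke→I1  (I1: I, integral causality)
b0 stroke→J1  (J1: bond 2 brought flow, rest push out)
b1 stroke→J2  (GY1 both-in/both-out from 0)
b4 stroke→I2  (I2 outputs flow p/I2)
b5 stroke→J2  (common-f at J2 fixed by 4)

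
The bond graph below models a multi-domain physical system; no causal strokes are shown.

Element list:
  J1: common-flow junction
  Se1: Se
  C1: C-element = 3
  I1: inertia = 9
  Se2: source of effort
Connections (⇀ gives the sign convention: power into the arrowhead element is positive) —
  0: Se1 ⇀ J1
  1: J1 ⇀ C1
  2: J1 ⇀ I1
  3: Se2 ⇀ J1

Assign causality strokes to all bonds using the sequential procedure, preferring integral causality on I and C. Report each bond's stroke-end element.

bond 0 →J1  (source Se1 imposes e)
bond 3 →J1  (Se2 fixes effort; stroke away)
bond 1 →J1  (C1 integral (e out))
bond 2 →I1  (only one flow-in slot at J1)

β0 stroke→J1
β1 stroke→J1
β2 stroke→I1
β3 stroke→J1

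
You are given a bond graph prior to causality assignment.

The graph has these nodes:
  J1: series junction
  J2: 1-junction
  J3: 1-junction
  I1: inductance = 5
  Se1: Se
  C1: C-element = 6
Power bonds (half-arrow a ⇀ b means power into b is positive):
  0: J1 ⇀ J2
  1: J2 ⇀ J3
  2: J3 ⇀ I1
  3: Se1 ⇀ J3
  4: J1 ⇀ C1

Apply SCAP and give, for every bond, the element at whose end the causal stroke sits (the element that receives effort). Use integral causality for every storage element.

b3 stroke→J3  (Se1: effort source, stroke at far end)
b2 stroke→I1  (prefer integral on I1)
b1 stroke→J3  (J3 flow already set via bond 2)
b0 stroke→J2  (common-f at J2 fixed by 1)
b4 stroke→J1  (J1: bond 0 brought flow, rest push out)

β0 |J2
β1 |J3
β2 |I1
β3 |J3
β4 |J1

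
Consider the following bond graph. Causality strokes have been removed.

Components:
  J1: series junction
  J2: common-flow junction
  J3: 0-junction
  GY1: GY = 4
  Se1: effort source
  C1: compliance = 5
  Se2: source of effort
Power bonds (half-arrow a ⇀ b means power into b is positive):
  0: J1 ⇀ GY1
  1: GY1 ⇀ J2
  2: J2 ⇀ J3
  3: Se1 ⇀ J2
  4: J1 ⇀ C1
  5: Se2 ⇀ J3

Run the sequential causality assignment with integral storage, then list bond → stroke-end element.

#3 stroke→J2  (Se1 (Se) sets effort on bond)
#5 stroke→J3  (Se2: effort source, stroke at far end)
#2 stroke→J2  (common-e at J3 fixed by 5)
#1 stroke→GY1  (only one flow-in slot at J2)
#0 stroke→GY1  (through GY1, causality inverts; strokes same side of GY1)
#4 stroke→J1  (J1: bond 0 brought flow, rest push out)

bond 0 →GY1
bond 1 →GY1
bond 2 →J2
bond 3 →J2
bond 4 →J1
bond 5 →J3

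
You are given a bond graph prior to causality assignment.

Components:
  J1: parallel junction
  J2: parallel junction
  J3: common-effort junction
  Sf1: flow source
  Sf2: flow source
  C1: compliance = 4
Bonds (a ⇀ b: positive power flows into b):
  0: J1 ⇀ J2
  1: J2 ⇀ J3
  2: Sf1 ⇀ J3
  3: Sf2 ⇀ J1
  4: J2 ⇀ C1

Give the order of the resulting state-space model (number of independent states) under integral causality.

bond 2 stroke at Sf1  (Sf1: flow source, stroke at near end)
bond 3 stroke at Sf2  (Sf2 fixes flow; stroke at Sf2)
bond 0 stroke at J1  (closing 0-jn rule on J1)
bond 1 stroke at J3  (only one effort-in slot at J3)
bond 4 stroke at J2  (J2 needs exactly one e-in)

1  (C1 all integral)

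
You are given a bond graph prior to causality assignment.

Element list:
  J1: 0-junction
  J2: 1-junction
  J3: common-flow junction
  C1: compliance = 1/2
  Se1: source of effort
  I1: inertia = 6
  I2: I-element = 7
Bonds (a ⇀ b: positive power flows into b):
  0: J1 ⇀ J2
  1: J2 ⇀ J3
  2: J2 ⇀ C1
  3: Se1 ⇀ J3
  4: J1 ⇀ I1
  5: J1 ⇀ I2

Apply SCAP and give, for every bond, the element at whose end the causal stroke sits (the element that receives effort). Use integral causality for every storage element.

b3 stroke→J3  (Se1: effort source, stroke at far end)
b1 stroke→J2  (closing 1-jn rule on J3)
b2 stroke→J2  (C1 outputs effort q/C1)
b0 stroke→J1  (only one flow-in slot at J2)
b4 stroke→I1  (J1: bond 0 brought effort, rest push out)
b5 stroke→I2  (J1: bond 0 brought effort, rest push out)

#0 stroke→J1
#1 stroke→J2
#2 stroke→J2
#3 stroke→J3
#4 stroke→I1
#5 stroke→I2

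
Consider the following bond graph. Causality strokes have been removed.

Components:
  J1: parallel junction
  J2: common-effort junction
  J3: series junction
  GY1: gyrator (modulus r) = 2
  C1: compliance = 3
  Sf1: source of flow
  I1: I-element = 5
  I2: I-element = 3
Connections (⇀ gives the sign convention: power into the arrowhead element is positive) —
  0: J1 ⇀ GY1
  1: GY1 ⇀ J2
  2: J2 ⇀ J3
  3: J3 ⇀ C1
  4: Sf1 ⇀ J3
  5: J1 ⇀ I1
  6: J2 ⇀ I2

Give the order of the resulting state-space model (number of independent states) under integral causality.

3  (C1, I1, I2 all integral)

bond 4 →Sf1  (source Sf1 imposes f)
bond 2 →J3  (J3 flow already set via bond 4)
bond 3 →J3  (J3 flow already set via bond 4)
bond 5 →I1  (prefer integral on I1)
bond 0 →J1  (only one effort-in slot at J1)
bond 1 →J2  (GY1 both-in/both-out from 0)
bond 6 →I2  (J2 effort already set via bond 1)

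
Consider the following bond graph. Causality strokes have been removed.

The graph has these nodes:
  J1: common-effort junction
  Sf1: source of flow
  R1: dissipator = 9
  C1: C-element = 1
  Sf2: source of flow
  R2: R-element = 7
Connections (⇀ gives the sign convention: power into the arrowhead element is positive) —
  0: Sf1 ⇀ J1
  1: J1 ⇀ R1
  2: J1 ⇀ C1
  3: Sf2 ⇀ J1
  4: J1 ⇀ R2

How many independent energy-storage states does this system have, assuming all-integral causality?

1  (C1 all integral)

β0 stroke at Sf1  (Sf1 (Sf) sets flow on bond)
β3 stroke at Sf2  (source Sf2 imposes f)
β2 stroke at J1  (C1 integral (e out))
β1 stroke at R1  (J1: bond 2 brought effort, rest push out)
β4 stroke at R2  (J1: bond 2 brought effort, rest push out)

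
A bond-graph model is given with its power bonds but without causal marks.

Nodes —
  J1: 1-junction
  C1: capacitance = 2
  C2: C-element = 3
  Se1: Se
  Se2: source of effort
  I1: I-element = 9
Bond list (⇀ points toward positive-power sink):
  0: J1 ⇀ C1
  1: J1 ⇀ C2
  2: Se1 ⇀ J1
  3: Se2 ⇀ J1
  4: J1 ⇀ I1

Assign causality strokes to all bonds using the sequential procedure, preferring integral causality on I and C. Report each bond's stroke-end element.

β2 →J1  (Se1 (Se) sets effort on bond)
β3 →J1  (Se2: effort source, stroke at far end)
β0 →J1  (prefer integral on C1)
β1 →J1  (C2 outputs effort q/C2)
β4 →I1  (J1 needs exactly one f-in)

#0 →J1
#1 →J1
#2 →J1
#3 →J1
#4 →I1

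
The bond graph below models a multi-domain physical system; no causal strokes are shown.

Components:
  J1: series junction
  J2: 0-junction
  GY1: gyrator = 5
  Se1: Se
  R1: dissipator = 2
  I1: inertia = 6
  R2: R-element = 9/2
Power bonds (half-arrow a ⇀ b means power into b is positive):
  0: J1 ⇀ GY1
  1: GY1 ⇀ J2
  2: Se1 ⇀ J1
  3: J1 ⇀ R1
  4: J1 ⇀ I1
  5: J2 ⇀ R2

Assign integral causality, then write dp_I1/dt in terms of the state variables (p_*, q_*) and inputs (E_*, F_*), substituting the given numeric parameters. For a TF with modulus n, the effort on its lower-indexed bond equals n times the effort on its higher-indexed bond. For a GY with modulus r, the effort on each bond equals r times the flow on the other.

#2 stroke at J1  (Se1 fixes effort; stroke away)
#4 stroke at I1  (I1 outputs flow p/I1)
#0 stroke at J1  (J1 flow already set via bond 4)
#3 stroke at J1  (J1 flow already set via bond 4)
#1 stroke at J2  (through GY1, causality inverts; strokes same side of GY1)
#5 stroke at R2  (J2: bond 1 brought effort, rest push out)

dp_I1/dt = E_Se1 - 34*p_I1/27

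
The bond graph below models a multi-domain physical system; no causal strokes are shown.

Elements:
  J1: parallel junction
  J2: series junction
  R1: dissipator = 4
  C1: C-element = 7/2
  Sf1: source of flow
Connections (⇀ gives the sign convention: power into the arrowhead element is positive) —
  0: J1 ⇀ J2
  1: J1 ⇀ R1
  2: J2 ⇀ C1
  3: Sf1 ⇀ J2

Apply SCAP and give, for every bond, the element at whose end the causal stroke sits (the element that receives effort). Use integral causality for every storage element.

β0 |J2
β1 |J1
β2 |J2
β3 |Sf1

#3 |Sf1  (Sf1: flow source, stroke at near end)
#0 |J2  (J2 flow already set via bond 3)
#2 |J2  (J2: bond 3 brought flow, rest push out)
#1 |J1  (J1: last free bond brings effort in)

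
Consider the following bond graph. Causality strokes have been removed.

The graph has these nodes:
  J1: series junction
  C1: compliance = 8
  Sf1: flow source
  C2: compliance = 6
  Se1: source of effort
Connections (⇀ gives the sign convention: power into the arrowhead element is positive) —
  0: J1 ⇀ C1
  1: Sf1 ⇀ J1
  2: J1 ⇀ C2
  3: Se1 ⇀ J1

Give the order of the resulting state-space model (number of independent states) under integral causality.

bond 1 stroke at Sf1  (Sf1 fixes flow; stroke at Sf1)
bond 3 stroke at J1  (Se1: effort source, stroke at far end)
bond 0 stroke at J1  (J1: bond 1 brought flow, rest push out)
bond 2 stroke at J1  (J1: bond 1 brought flow, rest push out)

2  (C1, C2 all integral)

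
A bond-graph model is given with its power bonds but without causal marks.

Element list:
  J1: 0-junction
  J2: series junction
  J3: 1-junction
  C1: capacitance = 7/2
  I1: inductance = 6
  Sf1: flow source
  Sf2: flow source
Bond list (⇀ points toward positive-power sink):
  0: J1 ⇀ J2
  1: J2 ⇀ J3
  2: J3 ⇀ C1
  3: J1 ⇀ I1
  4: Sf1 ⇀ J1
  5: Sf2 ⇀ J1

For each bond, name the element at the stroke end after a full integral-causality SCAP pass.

β0 stroke→J1
β1 stroke→J2
β2 stroke→J3
β3 stroke→I1
β4 stroke→Sf1
β5 stroke→Sf2

#4 →Sf1  (Sf1 fixes flow; stroke at Sf1)
#5 →Sf2  (Sf2 (Sf) sets flow on bond)
#2 →J3  (C1 outputs effort q/C1)
#1 →J2  (only one flow-in slot at J3)
#0 →J1  (J2 needs exactly one f-in)
#3 →I1  (0-jn J1 has e-setter on 0)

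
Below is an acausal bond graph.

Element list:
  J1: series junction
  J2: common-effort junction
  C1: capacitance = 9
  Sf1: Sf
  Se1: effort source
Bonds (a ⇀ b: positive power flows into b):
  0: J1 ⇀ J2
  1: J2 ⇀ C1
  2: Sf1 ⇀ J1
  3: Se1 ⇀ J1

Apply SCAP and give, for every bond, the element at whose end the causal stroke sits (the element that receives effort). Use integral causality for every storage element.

b2 →Sf1  (source Sf1 imposes f)
b3 →J1  (source Se1 imposes e)
b0 →J1  (common-f at J1 fixed by 2)
b1 →J2  (only one effort-in slot at J2)

β0 stroke at J1
β1 stroke at J2
β2 stroke at Sf1
β3 stroke at J1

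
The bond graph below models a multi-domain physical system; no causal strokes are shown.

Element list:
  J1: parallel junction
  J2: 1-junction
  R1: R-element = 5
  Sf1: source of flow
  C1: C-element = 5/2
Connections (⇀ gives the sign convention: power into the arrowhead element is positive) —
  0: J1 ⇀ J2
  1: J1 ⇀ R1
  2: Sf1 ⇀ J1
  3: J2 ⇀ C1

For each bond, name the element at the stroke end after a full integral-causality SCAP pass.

#0 |J1
#1 |R1
#2 |Sf1
#3 |J2

#2 |Sf1  (Sf1: flow source, stroke at near end)
#3 |J2  (C1: C, integral causality)
#0 |J1  (closing 1-jn rule on J2)
#1 |R1  (J1: bond 0 brought effort, rest push out)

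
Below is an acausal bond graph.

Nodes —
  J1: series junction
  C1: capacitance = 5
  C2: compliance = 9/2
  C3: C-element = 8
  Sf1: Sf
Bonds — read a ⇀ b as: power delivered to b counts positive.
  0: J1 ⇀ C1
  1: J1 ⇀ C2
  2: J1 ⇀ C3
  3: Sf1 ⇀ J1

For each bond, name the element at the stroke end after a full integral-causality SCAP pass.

bond 0 stroke→J1
bond 1 stroke→J1
bond 2 stroke→J1
bond 3 stroke→Sf1

bond 3 |Sf1  (source Sf1 imposes f)
bond 0 |J1  (J1: bond 3 brought flow, rest push out)
bond 1 |J1  (1-jn J1 has f-setter on 3)
bond 2 |J1  (J1 flow already set via bond 3)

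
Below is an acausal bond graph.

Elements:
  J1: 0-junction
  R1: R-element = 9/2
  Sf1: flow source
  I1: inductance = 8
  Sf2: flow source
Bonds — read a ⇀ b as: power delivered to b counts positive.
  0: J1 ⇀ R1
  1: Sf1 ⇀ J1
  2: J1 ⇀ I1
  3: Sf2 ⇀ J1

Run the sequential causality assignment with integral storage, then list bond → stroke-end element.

bond 0 stroke at J1
bond 1 stroke at Sf1
bond 2 stroke at I1
bond 3 stroke at Sf2

bond 1 →Sf1  (Sf1 (Sf) sets flow on bond)
bond 3 →Sf2  (Sf2 fixes flow; stroke at Sf2)
bond 2 →I1  (I1 outputs flow p/I1)
bond 0 →J1  (only one effort-in slot at J1)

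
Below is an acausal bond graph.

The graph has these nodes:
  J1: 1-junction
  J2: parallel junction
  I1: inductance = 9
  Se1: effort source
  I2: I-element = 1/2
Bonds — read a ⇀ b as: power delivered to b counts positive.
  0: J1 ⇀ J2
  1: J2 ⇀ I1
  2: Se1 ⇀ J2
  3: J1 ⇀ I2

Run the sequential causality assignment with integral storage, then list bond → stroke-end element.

β2 stroke→J2  (Se1 fixes effort; stroke away)
β0 stroke→J1  (J2 effort already set via bond 2)
β1 stroke→I1  (common-e at J2 fixed by 2)
β3 stroke→I2  (J1: last free bond brings flow in)

#0 →J1
#1 →I1
#2 →J2
#3 →I2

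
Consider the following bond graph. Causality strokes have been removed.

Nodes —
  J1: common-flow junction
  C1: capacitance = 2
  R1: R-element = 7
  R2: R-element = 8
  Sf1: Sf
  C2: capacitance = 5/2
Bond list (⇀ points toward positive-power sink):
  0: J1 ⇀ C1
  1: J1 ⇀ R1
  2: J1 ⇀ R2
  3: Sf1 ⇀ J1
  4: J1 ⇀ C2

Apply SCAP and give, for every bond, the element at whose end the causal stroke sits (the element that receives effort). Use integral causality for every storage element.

bond 3 stroke at Sf1  (source Sf1 imposes f)
bond 0 stroke at J1  (common-f at J1 fixed by 3)
bond 1 stroke at J1  (common-f at J1 fixed by 3)
bond 2 stroke at J1  (1-jn J1 has f-setter on 3)
bond 4 stroke at J1  (J1 flow already set via bond 3)

#0 stroke→J1
#1 stroke→J1
#2 stroke→J1
#3 stroke→Sf1
#4 stroke→J1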